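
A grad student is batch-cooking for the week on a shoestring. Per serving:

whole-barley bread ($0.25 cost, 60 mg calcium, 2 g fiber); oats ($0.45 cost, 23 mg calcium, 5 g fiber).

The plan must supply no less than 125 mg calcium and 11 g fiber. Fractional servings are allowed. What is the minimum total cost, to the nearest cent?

whole-barley bread only: max(125/60, 11/2) = 5.5 servings → $1.38.
oats only: max(125/23, 11/5) = 5.435 servings → $2.45.
whole-barley bread + oats with both tight: 1.465 servings and 1.614 servings → $1.09.
The minimum over all feasible corners is $1.09.

$1.09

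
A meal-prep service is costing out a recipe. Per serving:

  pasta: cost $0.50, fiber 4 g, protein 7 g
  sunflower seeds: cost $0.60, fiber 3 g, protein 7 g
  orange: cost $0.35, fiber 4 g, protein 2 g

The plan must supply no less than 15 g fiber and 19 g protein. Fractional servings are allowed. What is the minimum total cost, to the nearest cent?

Minimising a linear cost over {fiber ≥ 15, protein ≥ 19, servings ≥ 0} — the optimum is at a vertex, using one or two foods.
pasta only: max(15/4, 19/7) = 3.75 servings → $1.88.
sunflower seeds only: max(15/3, 19/7) = 5 servings → $3.00.
orange only: max(15/4, 19/2) = 9.5 servings → $3.33.
pasta + sunflower seeds: intersection lies outside the first quadrant.
pasta + orange with both tight: 2.3 servings and 1.45 servings → $1.66.
sunflower seeds + orange with both tight: 2.091 servings and 2.182 servings → $2.02.
Cheapest feasible corner: $1.66.

$1.66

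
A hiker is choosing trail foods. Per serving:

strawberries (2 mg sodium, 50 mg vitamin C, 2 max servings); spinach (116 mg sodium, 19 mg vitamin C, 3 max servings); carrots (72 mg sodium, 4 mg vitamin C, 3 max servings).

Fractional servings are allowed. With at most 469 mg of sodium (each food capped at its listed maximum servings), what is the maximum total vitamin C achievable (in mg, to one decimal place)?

163.5 mg

Vitamin C per mg sodium: strawberries 25, spinach 0.1638, carrots 0.05556.
Take 2 servings of strawberries: uses 4 mg sodium, +100.0 mg vitamin C (running total 100.0 mg).
Take 3 servings of spinach: uses 348 mg sodium, +57.0 mg vitamin C (running total 157.0 mg).
Take 1.625 servings of carrots: uses 117 mg sodium, +6.5 mg vitamin C (running total 163.5 mg).
Greedy by best ratio exhausts the sodium allowance optimally: 163.5 mg.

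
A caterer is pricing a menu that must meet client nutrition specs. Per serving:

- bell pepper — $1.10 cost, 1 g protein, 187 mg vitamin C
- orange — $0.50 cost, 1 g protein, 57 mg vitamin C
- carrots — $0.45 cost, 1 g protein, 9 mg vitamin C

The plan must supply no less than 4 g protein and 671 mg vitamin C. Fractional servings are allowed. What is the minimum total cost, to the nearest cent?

At the optimum either one food covers both requirements or two foods hit both targets exactly; no other combination can be cheaper.
bell pepper only: max(4/1, 671/187) = 4 servings → $4.40.
orange only: max(4/1, 671/57) = 11.77 servings → $5.89.
carrots only: max(4/1, 671/9) = 74.56 servings → $33.55.
bell pepper + orange with both tight: 3.408 servings and 0.5923 servings → $4.04.
bell pepper + carrots with both tight: 3.567 servings and 0.4326 servings → $4.12.
orange + carrots with both targets exact would need a negative amount; discard.
So the least-cost plan costs $4.04.

$4.04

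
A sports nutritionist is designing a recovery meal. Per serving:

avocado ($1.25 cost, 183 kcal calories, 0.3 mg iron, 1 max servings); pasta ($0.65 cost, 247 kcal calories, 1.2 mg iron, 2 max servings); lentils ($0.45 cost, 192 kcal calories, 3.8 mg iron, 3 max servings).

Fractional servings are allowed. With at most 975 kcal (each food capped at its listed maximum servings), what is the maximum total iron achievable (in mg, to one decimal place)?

Iron per kcal: lentils 0.01979, pasta 0.004858, avocado 0.001639.
Take 3 servings of lentils: uses 576 kcal, +11.4 mg iron (running total 11.4 mg).
Take 1.615 servings of pasta: uses 399 kcal, +1.9 mg iron (running total 13.3 mg).
Greedy by best ratio exhausts the calories allowance optimally: 13.3 mg.

13.3 mg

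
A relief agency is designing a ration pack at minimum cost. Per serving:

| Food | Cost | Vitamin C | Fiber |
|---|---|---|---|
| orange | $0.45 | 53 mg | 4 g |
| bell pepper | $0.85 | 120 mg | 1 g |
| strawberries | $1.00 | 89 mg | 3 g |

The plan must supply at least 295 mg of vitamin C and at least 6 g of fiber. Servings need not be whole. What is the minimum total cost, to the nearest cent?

$2.16

For a min-cost LP with two ≥-constraints, a basic feasible solution has at most two positive variables.
orange only: max(295/53, 6/4) = 5.566 servings → $2.50.
bell pepper only: max(295/120, 6/1) = 6 servings → $5.10.
strawberries only: max(295/89, 6/3) = 3.315 servings → $3.31.
orange + bell pepper with both tight: 0.9953 servings and 2.019 servings → $2.16.
orange + strawberries: the both-tight solution has a negative serving — not a feasible corner.
bell pepper + strawberries with both tight: 1.295 servings and 1.568 servings → $2.67.
So the least-cost plan costs $2.16.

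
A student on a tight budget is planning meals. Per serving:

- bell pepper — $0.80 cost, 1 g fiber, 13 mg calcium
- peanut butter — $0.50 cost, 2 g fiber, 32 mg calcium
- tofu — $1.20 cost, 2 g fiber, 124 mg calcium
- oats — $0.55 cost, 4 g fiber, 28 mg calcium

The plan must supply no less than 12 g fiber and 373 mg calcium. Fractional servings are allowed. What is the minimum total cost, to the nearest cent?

The cheapest plan sits at a corner of the feasible region — with two constraints it uses at most two foods.
bell pepper only: max(12/1, 373/13) = 28.69 servings → $22.95.
peanut butter only: max(12/2, 373/32) = 11.66 servings → $5.83.
tofu only: max(12/2, 373/124) = 6 servings → $7.20.
oats only: max(12/4, 373/28) = 13.32 servings → $7.33.
bell pepper + peanut butter with both targets exact would need a negative amount; discard.
bell pepper + tofu with both tight: 7.571 servings and 2.214 servings → $8.71.
bell pepper + oats: the both-tight solution has a negative serving — not a feasible corner.
peanut butter + tofu with both tight: 4.033 servings and 1.967 servings → $4.38.
peanut butter + oats with both targets exact would need a negative amount; discard.
tofu + oats with both tight: 2.627 servings and 1.686 servings → $4.08.
The minimum over all feasible corners is $4.08.

$4.08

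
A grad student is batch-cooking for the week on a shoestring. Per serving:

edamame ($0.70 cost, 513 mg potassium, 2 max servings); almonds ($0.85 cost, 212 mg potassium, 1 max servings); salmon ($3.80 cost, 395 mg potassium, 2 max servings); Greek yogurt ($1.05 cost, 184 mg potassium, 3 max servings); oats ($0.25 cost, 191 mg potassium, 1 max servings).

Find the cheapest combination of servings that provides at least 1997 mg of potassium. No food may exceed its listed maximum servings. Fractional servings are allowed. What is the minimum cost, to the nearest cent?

Cost per mg of potassium: oats $0.0013, edamame $0.0014, almonds $0.0040, Greek yogurt $0.0057, salmon $0.0096.
Take 1 serving of oats: +191.0 mg potassium for $0.25 (total $0.25, still need 1806.0 mg).
Take 2 servings of edamame: +1026.0 mg potassium for $1.40 (total $1.65, still need 780.0 mg).
Take 1 serving of almonds: +212.0 mg potassium for $0.85 (total $2.50, still need 568.0 mg).
Take 3 servings of Greek yogurt: +552.0 mg potassium for $3.15 (total $5.65, still need 16.0 mg).
Take 0.04051 servings of salmon: +16.0 mg potassium for $0.15 (total $5.80, still need 0.0 mg).
Greedy by cheapest-per-mg is optimal for a single linear constraint, so the minimum cost is $5.80.

$5.80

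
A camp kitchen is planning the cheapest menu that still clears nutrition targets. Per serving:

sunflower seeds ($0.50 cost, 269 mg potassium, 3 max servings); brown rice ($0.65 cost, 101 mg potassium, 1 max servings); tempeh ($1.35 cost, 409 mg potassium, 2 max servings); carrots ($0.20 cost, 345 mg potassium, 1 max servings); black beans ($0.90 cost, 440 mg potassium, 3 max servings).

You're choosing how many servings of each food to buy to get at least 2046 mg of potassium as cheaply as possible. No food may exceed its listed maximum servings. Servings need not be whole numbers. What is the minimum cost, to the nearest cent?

$3.53

Cost per mg of potassium: carrots $0.0006, sunflower seeds $0.0019, black beans $0.0020, tempeh $0.0033, brown rice $0.0064.
Take 1 serving of carrots: +345.0 mg potassium for $0.20 (total $0.20, still need 1701.0 mg).
Take 3 servings of sunflower seeds: +807.0 mg potassium for $1.50 (total $1.70, still need 894.0 mg).
Take 2.032 servings of black beans: +894.0 mg potassium for $1.83 (total $3.53, still need 0.0 mg).
Filling from the cheapest source first is optimal under one linear minimum: $3.53.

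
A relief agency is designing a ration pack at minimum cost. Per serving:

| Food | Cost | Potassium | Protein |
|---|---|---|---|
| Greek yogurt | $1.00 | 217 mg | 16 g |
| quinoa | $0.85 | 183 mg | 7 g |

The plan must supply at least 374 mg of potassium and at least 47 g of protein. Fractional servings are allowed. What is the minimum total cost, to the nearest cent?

$2.94

Greek yogurt only: max(374/217, 47/16) = 2.938 servings → $2.94.
quinoa only: max(374/183, 47/7) = 6.714 servings → $5.71.
Greek yogurt + quinoa: intersection lies outside the first quadrant.
The minimum over all feasible corners is $2.94.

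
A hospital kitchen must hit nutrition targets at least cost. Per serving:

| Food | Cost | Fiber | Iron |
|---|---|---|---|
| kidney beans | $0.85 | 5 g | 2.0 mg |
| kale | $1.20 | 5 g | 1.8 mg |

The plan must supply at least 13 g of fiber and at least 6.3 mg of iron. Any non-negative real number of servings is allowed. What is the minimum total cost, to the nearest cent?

kidney beans only: max(13/5, 6.3/2.0) = 3.15 servings → $2.68.
kale only: max(13/5, 6.3/1.8) = 3.5 servings → $4.20.
kidney beans + kale with both targets exact would need a negative amount; discard.
The minimum over all feasible corners is $2.68.

$2.68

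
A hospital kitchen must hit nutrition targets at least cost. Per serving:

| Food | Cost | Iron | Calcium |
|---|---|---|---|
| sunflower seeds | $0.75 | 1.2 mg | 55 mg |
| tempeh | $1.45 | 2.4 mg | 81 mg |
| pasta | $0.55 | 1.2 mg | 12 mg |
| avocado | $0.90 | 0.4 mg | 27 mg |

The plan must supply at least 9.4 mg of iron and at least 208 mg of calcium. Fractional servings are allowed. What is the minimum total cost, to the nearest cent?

An LP optimum is at a vertex; with two nutrient constraints at most two foods are used. Check each candidate.
sunflower seeds only: max(9.4/1.2, 208/55) = 7.833 servings → $5.88.
tempeh only: max(9.4/2.4, 208/81) = 3.917 servings → $5.68.
pasta only: max(9.4/1.2, 208/12) = 17.33 servings → $9.53.
avocado only: max(9.4/0.4, 208/27) = 23.5 servings → $21.15.
sunflower seeds + tempeh: the both-tight solution has a negative serving — not a feasible corner.
sunflower seeds + pasta with both tight: 2.651 servings and 5.182 servings → $4.84.
sunflower seeds + avocado with both targets exact would need a negative amount; discard.
tempeh + pasta with both tight: 2 servings and 3.833 servings → $5.01.
tempeh + avocado: the both-tight solution has a negative serving — not a feasible corner.
pasta + avocado with both tight: 6.181 servings and 4.957 servings → $7.86.
So the least-cost plan costs $4.84.

$4.84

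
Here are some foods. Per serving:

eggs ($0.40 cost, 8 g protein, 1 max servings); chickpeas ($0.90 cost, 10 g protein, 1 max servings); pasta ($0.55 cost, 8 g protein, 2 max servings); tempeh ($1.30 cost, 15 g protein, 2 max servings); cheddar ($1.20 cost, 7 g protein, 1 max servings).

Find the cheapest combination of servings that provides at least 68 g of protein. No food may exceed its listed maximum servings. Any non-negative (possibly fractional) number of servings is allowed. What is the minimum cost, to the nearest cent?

Cost per g of protein: eggs $0.0500, pasta $0.0688, tempeh $0.0867, chickpeas $0.0900, cheddar $0.1714.
Take 1 serving of eggs: +8.0 g protein for $0.40 (total $0.40, still need 60.0 g).
Take 2 servings of pasta: +16.0 g protein for $1.10 (total $1.50, still need 44.0 g).
Take 2 servings of tempeh: +30.0 g protein for $2.60 (total $4.10, still need 14.0 g).
Take 1 serving of chickpeas: +10.0 g protein for $0.90 (total $5.00, still need 4.0 g).
Take 0.5714 servings of cheddar: +4.0 g protein for $0.69 (total $5.69, still need 0.0 g).
Filling from the cheapest source first is optimal under one linear minimum: $5.69.

$5.69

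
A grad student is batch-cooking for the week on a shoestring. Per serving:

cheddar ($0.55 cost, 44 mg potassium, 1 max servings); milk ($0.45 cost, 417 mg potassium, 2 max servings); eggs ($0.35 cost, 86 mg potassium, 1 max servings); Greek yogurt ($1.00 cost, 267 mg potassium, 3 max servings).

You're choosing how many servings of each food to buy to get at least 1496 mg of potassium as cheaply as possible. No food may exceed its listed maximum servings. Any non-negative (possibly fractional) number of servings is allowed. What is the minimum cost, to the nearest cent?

Cost per mg of potassium: milk $0.0011, Greek yogurt $0.0037, eggs $0.0041, cheddar $0.0125.
Take 2 servings of milk: +834.0 mg potassium for $0.90 (total $0.90, still need 662.0 mg).
Take 2.479 servings of Greek yogurt: +662.0 mg potassium for $2.48 (total $3.38, still need 0.0 mg).
Greedy by cheapest-per-mg is optimal for a single linear constraint, so the minimum cost is $3.38.

$3.38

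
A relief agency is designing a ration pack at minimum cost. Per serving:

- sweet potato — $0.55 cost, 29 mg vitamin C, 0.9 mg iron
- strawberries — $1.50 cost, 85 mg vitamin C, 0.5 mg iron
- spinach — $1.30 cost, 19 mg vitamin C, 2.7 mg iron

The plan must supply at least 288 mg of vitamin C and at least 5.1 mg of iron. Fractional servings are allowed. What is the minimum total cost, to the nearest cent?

$5.26

With two linear requirements the optimum uses one or two foods; enumerate the corners.
sweet potato only: max(288/29, 5.1/0.9) = 9.931 servings → $5.46.
strawberries only: max(288/85, 5.1/0.5) = 10.2 servings → $15.30.
spinach only: max(288/19, 5.1/2.7) = 15.16 servings → $19.71.
sweet potato + strawberries with both tight: 4.669 servings and 1.795 servings → $5.26.
sweet potato + spinach with both targets exact would need a negative amount; discard.
strawberries + spinach with both tight: 3.094 servings and 1.316 servings → $6.35.
Cheapest feasible corner: $5.26.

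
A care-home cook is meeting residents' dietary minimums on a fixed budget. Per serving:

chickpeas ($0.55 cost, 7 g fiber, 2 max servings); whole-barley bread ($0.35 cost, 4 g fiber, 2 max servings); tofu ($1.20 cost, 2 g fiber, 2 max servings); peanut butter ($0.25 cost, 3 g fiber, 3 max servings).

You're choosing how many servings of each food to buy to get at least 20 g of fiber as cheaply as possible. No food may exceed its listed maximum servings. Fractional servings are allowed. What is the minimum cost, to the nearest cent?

Cost per g of fiber: chickpeas $0.0786, peanut butter $0.0833, whole-barley bread $0.0875, tofu $0.6000.
Take 2 servings of chickpeas: +14.0 g fiber for $1.10 (total $1.10, still need 6.0 g).
Take 2 servings of peanut butter: +6.0 g fiber for $0.50 (total $1.60, still need 0.0 g).
Greedy by cheapest-per-g is optimal for a single linear constraint, so the minimum cost is $1.60.

$1.60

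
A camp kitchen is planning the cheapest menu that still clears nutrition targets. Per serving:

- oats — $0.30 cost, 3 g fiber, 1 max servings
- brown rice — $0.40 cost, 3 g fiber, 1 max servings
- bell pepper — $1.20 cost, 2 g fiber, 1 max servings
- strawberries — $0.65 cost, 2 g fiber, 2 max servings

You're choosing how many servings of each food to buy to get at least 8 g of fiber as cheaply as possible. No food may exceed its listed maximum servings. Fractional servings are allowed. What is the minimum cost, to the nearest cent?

Cost per g of fiber: oats $0.1000, brown rice $0.1333, strawberries $0.3250, bell pepper $0.6000.
Take 1 serving of oats: +3.0 g fiber for $0.30 (total $0.30, still need 5.0 g).
Take 1 serving of brown rice: +3.0 g fiber for $0.40 (total $0.70, still need 2.0 g).
Take 1 serving of strawberries: +2.0 g fiber for $0.65 (total $1.35, still need 0.0 g).
Filling from the cheapest source first is optimal under one linear minimum: $1.35.

$1.35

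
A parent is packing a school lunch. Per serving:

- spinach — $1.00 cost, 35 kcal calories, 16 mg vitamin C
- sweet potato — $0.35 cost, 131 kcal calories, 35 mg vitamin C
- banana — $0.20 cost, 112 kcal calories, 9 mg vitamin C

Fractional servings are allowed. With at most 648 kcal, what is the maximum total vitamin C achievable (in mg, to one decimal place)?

Vitamin C per kcal: spinach 0.4571, sweet potato 0.2672, banana 0.08036.
With no serving limits, spend the whole calories allowance on spinach: 648 kcal / 35 kcal × 16 mg = 296.2 mg.

296.2 mg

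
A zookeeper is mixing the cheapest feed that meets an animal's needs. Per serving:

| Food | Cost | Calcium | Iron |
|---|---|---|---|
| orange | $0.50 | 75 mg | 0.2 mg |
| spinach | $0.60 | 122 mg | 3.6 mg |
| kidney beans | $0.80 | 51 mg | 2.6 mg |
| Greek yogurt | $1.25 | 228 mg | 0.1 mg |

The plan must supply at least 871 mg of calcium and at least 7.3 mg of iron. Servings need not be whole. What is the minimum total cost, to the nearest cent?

The cheapest plan sits at a corner of the feasible region — with two constraints it uses at most two foods.
orange only: max(871/75, 7.3/0.2) = 36.5 servings → $18.25.
spinach only: max(871/122, 7.3/3.6) = 7.139 servings → $4.28.
kidney beans only: max(871/51, 7.3/2.6) = 17.08 servings → $13.66.
Greek yogurt only: max(871/228, 7.3/0.1) = 73 servings → $91.25.
orange + spinach with both tight: 9.141 servings and 1.52 servings → $5.48.
orange + kidney beans with both tight: 10.24 servings and 2.02 servings → $6.74.
orange + Greek yogurt with both targets exact would need a negative amount; discard.
spinach + kidney beans: intersection lies outside the first quadrant.
spinach + Greek yogurt with both tight: 1.951 servings and 2.776 servings → $4.64.
kidney beans + Greek yogurt with both tight: 2.684 servings and 3.22 servings → $6.17.
Cheapest feasible corner: $4.28.

$4.28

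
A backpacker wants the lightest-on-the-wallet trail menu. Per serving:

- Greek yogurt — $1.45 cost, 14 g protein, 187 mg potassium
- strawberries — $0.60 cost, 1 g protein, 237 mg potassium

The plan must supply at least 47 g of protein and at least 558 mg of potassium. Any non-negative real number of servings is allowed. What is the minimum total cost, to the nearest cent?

$4.87

Check every corner: each single food scaled to meet both minima, and each pair solved so both constraints bind.
Greek yogurt only: max(47/14, 558/187) = 3.357 servings → $4.87.
strawberries only: max(47/1, 558/237) = 47 servings → $28.20.
Greek yogurt + strawberries: the both-tight solution has a negative serving — not a feasible corner.
So the least-cost plan costs $4.87.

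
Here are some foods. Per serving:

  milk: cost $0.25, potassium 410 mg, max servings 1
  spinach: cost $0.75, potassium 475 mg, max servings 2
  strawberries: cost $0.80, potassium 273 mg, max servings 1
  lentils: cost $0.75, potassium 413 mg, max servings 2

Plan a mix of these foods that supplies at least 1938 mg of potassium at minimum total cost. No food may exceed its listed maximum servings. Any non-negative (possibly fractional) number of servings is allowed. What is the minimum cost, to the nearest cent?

$2.80

Cost per mg of potassium: milk $0.0006, spinach $0.0016, lentils $0.0018, strawberries $0.0029.
Take 1 serving of milk: +410.0 mg potassium for $0.25 (total $0.25, still need 1528.0 mg).
Take 2 servings of spinach: +950.0 mg potassium for $1.50 (total $1.75, still need 578.0 mg).
Take 1.4 servings of lentils: +578.0 mg potassium for $1.05 (total $2.80, still need 0.0 mg).
Greedy by cheapest-per-mg is optimal for a single linear constraint, so the minimum cost is $2.80.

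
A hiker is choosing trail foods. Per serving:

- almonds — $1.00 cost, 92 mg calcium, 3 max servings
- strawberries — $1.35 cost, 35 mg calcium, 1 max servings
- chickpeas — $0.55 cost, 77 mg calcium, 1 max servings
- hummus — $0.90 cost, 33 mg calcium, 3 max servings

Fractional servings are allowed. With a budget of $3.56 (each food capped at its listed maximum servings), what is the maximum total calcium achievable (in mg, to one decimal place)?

Calcium per dollar: chickpeas 140, almonds 92, hummus 36.67, strawberries 25.93.
Take 1 serving of chickpeas: spends $0.55, +77.0 mg calcium (running total 77.0 mg).
Take 3 servings of almonds: spends $3.00, +276.0 mg calcium (running total 353.0 mg).
Take 0.01111 servings of hummus: spends $0.01, +0.4 mg calcium (running total 353.4 mg).
Greedy by best ratio exhausts the cost allowance optimally: 353.4 mg.

353.4 mg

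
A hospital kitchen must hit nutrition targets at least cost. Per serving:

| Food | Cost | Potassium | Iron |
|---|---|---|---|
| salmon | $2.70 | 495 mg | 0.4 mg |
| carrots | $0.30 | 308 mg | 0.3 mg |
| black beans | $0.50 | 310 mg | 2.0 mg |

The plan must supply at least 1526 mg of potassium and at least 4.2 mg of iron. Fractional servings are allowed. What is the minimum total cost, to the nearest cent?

$1.80

With two linear requirements the optimum uses one or two foods; enumerate the corners.
salmon only: max(1526/495, 4.2/0.4) = 10.5 servings → $28.35.
carrots only: max(1526/308, 4.2/0.3) = 14 servings → $4.20.
black beans only: max(1526/310, 4.2/2.0) = 4.923 servings → $2.46.
salmon + carrots with both targets exact would need a negative amount; discard.
salmon + black beans with both tight: 2.021 servings and 1.696 servings → $6.30.
carrots + black beans with both tight: 3.346 servings and 1.598 servings → $1.80.
So the least-cost plan costs $1.80.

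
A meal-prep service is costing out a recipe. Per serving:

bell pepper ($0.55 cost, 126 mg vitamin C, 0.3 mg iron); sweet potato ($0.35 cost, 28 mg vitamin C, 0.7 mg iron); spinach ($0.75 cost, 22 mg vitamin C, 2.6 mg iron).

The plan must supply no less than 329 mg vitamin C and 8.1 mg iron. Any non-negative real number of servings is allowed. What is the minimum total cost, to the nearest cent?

$3.31

At the optimum either one food covers both requirements or two foods hit both targets exactly; no other combination can be cheaper.
bell pepper only: max(329/126, 8.1/0.3) = 27 servings → $14.85.
sweet potato only: max(329/28, 8.1/0.7) = 11.75 servings → $4.11.
spinach only: max(329/22, 8.1/2.6) = 14.95 servings → $11.22.
bell pepper + sweet potato with both tight: 0.04386 servings and 11.55 servings → $4.07.
bell pepper + spinach with both tight: 2.11 servings and 2.872 servings → $3.31.
sweet potato + spinach with both targets exact would need a negative amount; discard.
The minimum over all feasible corners is $3.31.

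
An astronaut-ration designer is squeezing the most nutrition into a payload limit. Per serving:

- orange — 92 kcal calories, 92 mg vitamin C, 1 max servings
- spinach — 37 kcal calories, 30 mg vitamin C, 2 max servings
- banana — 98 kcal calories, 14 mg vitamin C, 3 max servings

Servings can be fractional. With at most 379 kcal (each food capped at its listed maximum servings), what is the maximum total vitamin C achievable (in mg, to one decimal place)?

Vitamin C per kcal: orange 1, spinach 0.8108, banana 0.1429.
Take 1 serving of orange: uses 92 kcal, +92.0 mg vitamin C (running total 92.0 mg).
Take 2 servings of spinach: uses 74 kcal, +60.0 mg vitamin C (running total 152.0 mg).
Take 2.173 servings of banana: uses 213 kcal, +30.4 mg vitamin C (running total 182.4 mg).
Filling greedily by vitamin C-per-kcal is optimal for one linear limit, giving 182.4 mg.

182.4 mg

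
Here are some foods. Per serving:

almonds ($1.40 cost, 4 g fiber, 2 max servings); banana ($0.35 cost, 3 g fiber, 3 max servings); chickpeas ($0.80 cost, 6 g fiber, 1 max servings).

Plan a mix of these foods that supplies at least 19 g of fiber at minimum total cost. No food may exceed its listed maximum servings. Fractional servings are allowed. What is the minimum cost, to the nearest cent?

Cost per g of fiber: banana $0.1167, chickpeas $0.1333, almonds $0.3500.
Take 3 servings of banana: +9.0 g fiber for $1.05 (total $1.05, still need 10.0 g).
Take 1 serving of chickpeas: +6.0 g fiber for $0.80 (total $1.85, still need 4.0 g).
Take 1 serving of almonds: +4.0 g fiber for $1.40 (total $3.25, still need 0.0 g).
Filling from the cheapest source first is optimal under one linear minimum: $3.25.

$3.25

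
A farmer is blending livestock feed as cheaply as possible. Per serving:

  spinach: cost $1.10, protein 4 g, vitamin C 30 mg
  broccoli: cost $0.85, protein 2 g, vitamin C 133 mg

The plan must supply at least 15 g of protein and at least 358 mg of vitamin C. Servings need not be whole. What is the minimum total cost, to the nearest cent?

$4.75

Two binding constraints pin down two serving amounts, so the optimal mix uses at most two foods. The candidates are each food alone (scaled to the tighter of protein/vitamin C) and each pair with both constraints tight.
spinach only: max(15/4, 358/30) = 11.93 servings → $13.13.
broccoli only: max(15/2, 358/133) = 7.5 servings → $6.38.
spinach + broccoli with both tight: 2.71 servings and 2.081 servings → $4.75.
The minimum over all feasible corners is $4.75.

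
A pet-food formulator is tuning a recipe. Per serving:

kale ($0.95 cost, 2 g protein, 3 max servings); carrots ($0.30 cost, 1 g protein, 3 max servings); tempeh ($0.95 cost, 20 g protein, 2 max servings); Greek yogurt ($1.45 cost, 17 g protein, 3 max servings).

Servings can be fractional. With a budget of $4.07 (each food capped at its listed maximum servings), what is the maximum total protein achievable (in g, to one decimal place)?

Protein per dollar: tempeh 21.05, Greek yogurt 11.72, carrots 3.333, kale 2.105.
Take 2 servings of tempeh: spends $1.90, +40.0 g protein (running total 40.0 g).
Take 1.497 servings of Greek yogurt: spends $2.17, +25.4 g protein (running total 65.4 g).
Greedy by best ratio exhausts the cost allowance optimally: 65.4 g.

65.4 g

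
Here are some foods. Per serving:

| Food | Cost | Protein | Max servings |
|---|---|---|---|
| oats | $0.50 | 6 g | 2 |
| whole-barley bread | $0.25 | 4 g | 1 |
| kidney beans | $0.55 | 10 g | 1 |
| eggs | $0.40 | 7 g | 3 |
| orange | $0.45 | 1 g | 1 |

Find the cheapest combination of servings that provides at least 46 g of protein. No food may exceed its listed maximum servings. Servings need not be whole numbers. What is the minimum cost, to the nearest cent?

$2.92

Cost per g of protein: kidney beans $0.0550, eggs $0.0571, whole-barley bread $0.0625, oats $0.0833, orange $0.4500.
Take 1 serving of kidney beans: +10.0 g protein for $0.55 (total $0.55, still need 36.0 g).
Take 3 servings of eggs: +21.0 g protein for $1.20 (total $1.75, still need 15.0 g).
Take 1 serving of whole-barley bread: +4.0 g protein for $0.25 (total $2.00, still need 11.0 g).
Take 1.833 servings of oats: +11.0 g protein for $0.92 (total $2.92, still need 0.0 g).
Greedy by cheapest-per-g is optimal for a single linear constraint, so the minimum cost is $2.92.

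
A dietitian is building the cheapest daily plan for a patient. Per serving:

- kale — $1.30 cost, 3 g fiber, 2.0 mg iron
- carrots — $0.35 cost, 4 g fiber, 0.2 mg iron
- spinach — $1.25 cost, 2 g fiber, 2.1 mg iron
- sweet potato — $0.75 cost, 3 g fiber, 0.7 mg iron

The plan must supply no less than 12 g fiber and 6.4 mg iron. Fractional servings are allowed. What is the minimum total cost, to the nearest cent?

$4.17

At the optimum either one food covers both requirements or two foods hit both targets exactly; no other combination can be cheaper.
kale only: max(12/3, 6.4/2.0) = 4 servings → $5.20.
carrots only: max(12/4, 6.4/0.2) = 32 servings → $11.20.
spinach only: max(12/2, 6.4/2.1) = 6 servings → $7.50.
sweet potato only: max(12/3, 6.4/0.7) = 9.143 servings → $6.86.
kale + carrots with both tight: 3.135 servings and 0.6486 servings → $4.30.
kale + spinach: the both-tight solution has a negative serving — not a feasible corner.
kale + sweet potato with both tight: 2.769 servings and 1.231 servings → $4.52.
carrots + spinach with both tight: 1.55 servings and 2.9 servings → $4.17.
carrots + sweet potato: intersection lies outside the first quadrant.
spinach + sweet potato with both tight: 2.204 servings and 2.531 servings → $4.65.
Cheapest feasible corner: $4.17.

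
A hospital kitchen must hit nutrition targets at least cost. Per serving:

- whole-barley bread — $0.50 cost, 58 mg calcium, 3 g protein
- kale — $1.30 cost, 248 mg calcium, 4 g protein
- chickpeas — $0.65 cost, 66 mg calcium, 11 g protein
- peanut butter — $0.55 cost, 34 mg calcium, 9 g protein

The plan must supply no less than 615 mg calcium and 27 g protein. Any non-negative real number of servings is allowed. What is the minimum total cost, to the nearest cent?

Check every corner: each single food scaled to meet both minima, and each pair solved so both constraints bind.
whole-barley bread only: max(615/58, 27/3) = 10.6 servings → $5.30.
kale only: max(615/248, 27/4) = 6.75 servings → $8.78.
chickpeas only: max(615/66, 27/11) = 9.318 servings → $6.06.
peanut butter only: max(615/34, 27/9) = 18.09 servings → $9.95.
whole-barley bread + kale with both tight: 8.273 servings and 0.5449 servings → $4.85.
whole-barley bread + chickpeas: the both-tight solution has a negative serving — not a feasible corner.
whole-barley bread + peanut butter: the both-tight solution has a negative serving — not a feasible corner.
kale + chickpeas with both tight: 2.022 servings and 1.719 servings → $3.75.
kale + peanut butter with both tight: 2.203 servings and 2.021 servings → $3.98.
chickpeas + peanut butter: the both-tight solution has a negative serving — not a feasible corner.
So the least-cost plan costs $3.75.

$3.75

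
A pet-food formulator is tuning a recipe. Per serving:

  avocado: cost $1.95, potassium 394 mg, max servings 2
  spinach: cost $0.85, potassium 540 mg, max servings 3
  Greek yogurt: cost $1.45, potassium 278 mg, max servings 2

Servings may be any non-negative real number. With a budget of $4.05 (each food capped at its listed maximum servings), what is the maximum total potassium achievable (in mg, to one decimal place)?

1923.1 mg

Potassium per dollar: spinach 635.3, avocado 202.1, Greek yogurt 191.7.
Take 3 servings of spinach: spends $2.55, +1620.0 mg potassium (running total 1620.0 mg).
Take 0.7692 servings of avocado: spends $1.50, +303.1 mg potassium (running total 1923.1 mg).
Filling greedily by potassium-per-dollar is optimal for one linear limit, giving 1923.1 mg.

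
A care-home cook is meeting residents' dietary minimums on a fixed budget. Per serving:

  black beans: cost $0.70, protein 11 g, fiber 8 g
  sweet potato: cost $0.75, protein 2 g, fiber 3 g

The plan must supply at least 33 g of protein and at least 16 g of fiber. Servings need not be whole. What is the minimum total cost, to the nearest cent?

$2.10

For a min-cost LP with two ≥-constraints, a basic feasible solution has at most two positive variables.
black beans only: max(33/11, 16/8) = 3 servings → $2.10.
sweet potato only: max(33/2, 16/3) = 16.5 servings → $12.38.
black beans + sweet potato: the both-tight solution has a negative serving — not a feasible corner.
The minimum over all feasible corners is $2.10.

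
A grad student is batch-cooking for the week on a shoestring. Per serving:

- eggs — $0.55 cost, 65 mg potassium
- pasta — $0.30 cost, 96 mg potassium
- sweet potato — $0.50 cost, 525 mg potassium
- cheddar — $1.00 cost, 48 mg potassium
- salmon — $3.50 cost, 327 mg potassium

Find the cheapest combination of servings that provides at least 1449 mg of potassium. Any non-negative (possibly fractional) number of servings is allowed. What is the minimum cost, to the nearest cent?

Cost per mg of potassium: sweet potato $0.0010, pasta $0.0031, eggs $0.0085, salmon $0.0107, cheddar $0.0208.
With no serving limits, use only sweet potato: 1449 mg / 525 mg = 2.76 servings × $0.50 = $1.38.

$1.38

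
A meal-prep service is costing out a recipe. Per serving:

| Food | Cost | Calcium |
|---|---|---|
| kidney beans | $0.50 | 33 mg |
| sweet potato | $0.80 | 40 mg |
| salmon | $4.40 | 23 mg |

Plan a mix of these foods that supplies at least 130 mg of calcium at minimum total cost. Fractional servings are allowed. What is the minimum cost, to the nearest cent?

$1.97

Cost per mg of calcium: kidney beans $0.0152, sweet potato $0.0200, salmon $0.1913.
With no serving limits, use only kidney beans: 130 mg / 33 mg = 3.939 servings × $0.50 = $1.97.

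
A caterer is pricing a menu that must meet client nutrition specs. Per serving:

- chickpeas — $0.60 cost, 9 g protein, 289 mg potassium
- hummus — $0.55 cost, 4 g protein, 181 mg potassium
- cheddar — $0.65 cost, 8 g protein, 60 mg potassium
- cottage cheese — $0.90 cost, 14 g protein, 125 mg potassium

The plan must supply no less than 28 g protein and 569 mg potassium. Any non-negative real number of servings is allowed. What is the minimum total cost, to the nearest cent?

$1.83

Check every corner: each single food scaled to meet both minima, and each pair solved so both constraints bind.
chickpeas only: max(28/9, 569/289) = 3.111 servings → $1.87.
hummus only: max(28/4, 569/181) = 7 servings → $3.85.
cheddar only: max(28/8, 569/60) = 9.483 servings → $6.16.
cottage cheese only: max(28/14, 569/125) = 4.552 servings → $4.10.
chickpeas + hummus with both targets exact would need a negative amount; discard.
chickpeas + cheddar with both tight: 1.621 servings and 1.677 servings → $2.06.
chickpeas + cottage cheese with both tight: 1.529 servings and 1.017 servings → $1.83.
hummus + cheddar with both tight: 2.377 servings and 2.311 servings → $2.81.
hummus + cottage cheese with both tight: 2.196 servings and 1.373 servings → $2.44.
cheddar + cottage cheese: intersection lies outside the first quadrant.
Cheapest feasible corner: $1.83.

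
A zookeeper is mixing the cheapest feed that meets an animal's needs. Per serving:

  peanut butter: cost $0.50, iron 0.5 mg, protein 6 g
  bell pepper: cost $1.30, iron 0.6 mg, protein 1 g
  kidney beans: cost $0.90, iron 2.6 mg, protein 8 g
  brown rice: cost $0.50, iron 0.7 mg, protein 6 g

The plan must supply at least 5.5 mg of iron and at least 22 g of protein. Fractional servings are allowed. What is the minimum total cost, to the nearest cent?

$2.24

Check every corner: each single food scaled to meet both minima, and each pair solved so both constraints bind.
peanut butter only: max(5.5/0.5, 22/6) = 11 servings → $5.50.
bell pepper only: max(5.5/0.6, 22/1) = 22 servings → $28.60.
kidney beans only: max(5.5/2.6, 22/8) = 2.75 servings → $2.48.
brown rice only: max(5.5/0.7, 22/6) = 7.857 servings → $3.93.
peanut butter + bell pepper with both tight: 2.484 servings and 7.097 servings → $10.47.
peanut butter + kidney beans with both tight: 1.138 servings and 1.897 servings → $2.28.
peanut butter + brown rice: the both-tight solution has a negative serving — not a feasible corner.
bell pepper + kidney beans with both targets exact would need a negative amount; discard.
bell pepper + brown rice with both tight: 6.069 servings and 2.655 servings → $9.22.
kidney beans + brown rice with both tight: 1.76 servings and 1.32 servings → $2.24.
So the least-cost plan costs $2.24.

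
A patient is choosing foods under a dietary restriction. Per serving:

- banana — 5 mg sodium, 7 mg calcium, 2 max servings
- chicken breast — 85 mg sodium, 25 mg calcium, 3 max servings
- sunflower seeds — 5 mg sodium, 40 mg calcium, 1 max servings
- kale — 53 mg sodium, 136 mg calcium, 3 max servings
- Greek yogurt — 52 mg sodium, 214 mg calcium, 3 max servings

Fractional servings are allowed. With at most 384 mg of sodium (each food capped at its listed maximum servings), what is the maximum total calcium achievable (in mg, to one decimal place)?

Calcium per mg sodium: sunflower seeds 8, Greek yogurt 4.115, kale 2.566, banana 1.4, chicken breast 0.2941.
Take 1 serving of sunflower seeds: uses 5 mg sodium, +40.0 mg calcium (running total 40.0 mg).
Take 3 servings of Greek yogurt: uses 156 mg sodium, +642.0 mg calcium (running total 682.0 mg).
Take 3 servings of kale: uses 159 mg sodium, +408.0 mg calcium (running total 1090.0 mg).
Take 2 servings of banana: uses 10 mg sodium, +14.0 mg calcium (running total 1104.0 mg).
Take 0.6353 servings of chicken breast: uses 54 mg sodium, +15.9 mg calcium (running total 1119.9 mg).
Filling greedily by calcium-per-mg sodium is optimal for one linear limit, giving 1119.9 mg.

1119.9 mg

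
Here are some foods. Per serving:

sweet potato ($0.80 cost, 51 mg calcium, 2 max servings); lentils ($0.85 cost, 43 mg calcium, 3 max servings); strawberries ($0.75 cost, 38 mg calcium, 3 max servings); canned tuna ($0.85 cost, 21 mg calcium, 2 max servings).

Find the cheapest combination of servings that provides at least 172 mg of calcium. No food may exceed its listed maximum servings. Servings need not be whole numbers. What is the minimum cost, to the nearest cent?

Cost per mg of calcium: sweet potato $0.0157, strawberries $0.0197, lentils $0.0198, canned tuna $0.0405.
Take 2 servings of sweet potato: +102.0 mg calcium for $1.60 (total $1.60, still need 70.0 mg).
Take 1.842 servings of strawberries: +70.0 mg calcium for $1.38 (total $2.98, still need 0.0 mg).
Filling from the cheapest source first is optimal under one linear minimum: $2.98.

$2.98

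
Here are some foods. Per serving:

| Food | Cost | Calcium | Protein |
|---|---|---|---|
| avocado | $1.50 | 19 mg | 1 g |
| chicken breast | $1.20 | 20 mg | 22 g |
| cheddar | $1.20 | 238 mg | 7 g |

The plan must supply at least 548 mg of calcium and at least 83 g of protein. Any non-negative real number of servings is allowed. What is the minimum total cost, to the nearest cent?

$6.20

Minimising a linear cost over {calcium ≥ 548, protein ≥ 83, servings ≥ 0} — the optimum is at a vertex, using one or two foods.
avocado only: max(548/19, 83/1) = 83 servings → $124.50.
chicken breast only: max(548/20, 83/22) = 27.4 servings → $32.88.
cheddar only: max(548/238, 83/7) = 11.86 servings → $14.23.
avocado + chicken breast with both tight: 26.12 servings and 2.585 servings → $42.28.
avocado + cheddar: intersection lies outside the first quadrant.
chicken breast + cheddar with both tight: 3.124 servings and 2.04 servings → $6.20.
Cheapest feasible corner: $6.20.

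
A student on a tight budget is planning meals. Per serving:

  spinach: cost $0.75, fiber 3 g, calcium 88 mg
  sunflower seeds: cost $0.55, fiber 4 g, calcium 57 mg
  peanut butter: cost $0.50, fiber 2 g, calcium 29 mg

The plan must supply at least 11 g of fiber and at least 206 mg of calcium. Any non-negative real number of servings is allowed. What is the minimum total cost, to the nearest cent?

spinach only: max(11/3, 206/88) = 3.667 servings → $2.75.
sunflower seeds only: max(11/4, 206/57) = 3.614 servings → $1.99.
peanut butter only: max(11/2, 206/29) = 7.103 servings → $3.55.
spinach + sunflower seeds with both tight: 1.088 servings and 1.934 servings → $1.88.
spinach + peanut butter with both tight: 1.045 servings and 3.933 servings → $2.75.
sunflower seeds + peanut butter with both targets exact would need a negative amount; discard.
So the least-cost plan costs $1.88.

$1.88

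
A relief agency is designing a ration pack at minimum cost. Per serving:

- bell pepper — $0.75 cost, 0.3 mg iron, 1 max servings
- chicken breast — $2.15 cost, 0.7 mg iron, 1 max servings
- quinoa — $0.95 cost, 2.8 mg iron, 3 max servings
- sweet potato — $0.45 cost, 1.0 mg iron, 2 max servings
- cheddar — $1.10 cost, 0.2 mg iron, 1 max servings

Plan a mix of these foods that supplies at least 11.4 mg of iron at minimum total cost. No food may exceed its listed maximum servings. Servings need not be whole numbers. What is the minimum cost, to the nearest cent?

$6.65

Cost per mg of iron: quinoa $0.3393, sweet potato $0.4500, bell pepper $2.5000, chicken breast $3.0714, cheddar $5.5000.
Take 3 servings of quinoa: +8.4 mg iron for $2.85 (total $2.85, still need 3.0 mg).
Take 2 servings of sweet potato: +2.0 mg iron for $0.90 (total $3.75, still need 1.0 mg).
Take 1 serving of bell pepper: +0.3 mg iron for $0.75 (total $4.50, still need 0.7 mg).
Take 1 serving of chicken breast: +0.7 mg iron for $2.15 (total $6.65, still need 0.0 mg).
Filling from the cheapest source first is optimal under one linear minimum: $6.65.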